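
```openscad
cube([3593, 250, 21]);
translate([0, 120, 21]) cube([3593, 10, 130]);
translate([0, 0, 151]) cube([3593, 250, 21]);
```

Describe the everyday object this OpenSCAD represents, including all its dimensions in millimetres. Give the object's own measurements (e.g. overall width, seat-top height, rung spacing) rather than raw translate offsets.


An I-beam lying along x, 3593 mm long. Overall section height 172 mm. Two flanges 250 mm wide (y) and 21 mm thick, one on the floor and one at the top; a web 10 mm thick runs between them, centred on the flange width.


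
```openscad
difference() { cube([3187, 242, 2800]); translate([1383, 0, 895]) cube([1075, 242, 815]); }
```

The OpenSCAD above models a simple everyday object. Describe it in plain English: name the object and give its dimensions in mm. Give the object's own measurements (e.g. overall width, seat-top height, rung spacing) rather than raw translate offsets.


A wall 3187 mm long (x), 242 mm thick (y), 2800 mm tall, with a rectangular window opening cut through it. The opening is 1075 mm wide and 815 mm tall; its sill is at z = 895 mm and its near (−x) edge is 1383 mm from the wall's −x end. The opening passes through the full wall thickness.


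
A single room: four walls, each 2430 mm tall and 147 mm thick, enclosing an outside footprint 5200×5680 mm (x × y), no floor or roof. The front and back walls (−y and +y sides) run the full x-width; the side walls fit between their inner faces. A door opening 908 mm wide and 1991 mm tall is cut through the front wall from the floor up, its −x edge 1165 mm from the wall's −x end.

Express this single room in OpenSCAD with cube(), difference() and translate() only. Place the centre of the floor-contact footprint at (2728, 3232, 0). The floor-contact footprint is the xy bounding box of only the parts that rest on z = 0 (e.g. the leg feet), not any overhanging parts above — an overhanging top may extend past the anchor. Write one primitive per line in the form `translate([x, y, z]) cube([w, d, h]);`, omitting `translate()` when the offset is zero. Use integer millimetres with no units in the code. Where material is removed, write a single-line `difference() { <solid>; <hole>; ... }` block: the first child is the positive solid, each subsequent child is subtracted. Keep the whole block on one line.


difference() { translate([128, 392, 0]) cube([5200, 147, 2430]); translate([1293, 392, 0]) cube([908, 147, 1991]); }
translate([128, 5925, 0]) cube([5200, 147, 2430]);
translate([128, 539, 0]) cube([147, 5386, 2430]);
translate([5181, 539, 0]) cube([147, 5386, 2430]);


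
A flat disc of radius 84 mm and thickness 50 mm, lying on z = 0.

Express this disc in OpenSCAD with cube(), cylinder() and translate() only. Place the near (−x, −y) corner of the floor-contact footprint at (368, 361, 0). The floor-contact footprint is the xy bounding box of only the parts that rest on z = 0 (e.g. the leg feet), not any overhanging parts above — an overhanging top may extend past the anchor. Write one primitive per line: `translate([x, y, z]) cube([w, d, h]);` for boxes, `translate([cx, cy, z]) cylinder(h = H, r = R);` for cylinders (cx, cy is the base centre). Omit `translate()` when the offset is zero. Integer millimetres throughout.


translate([452, 445, 0]) cylinder(h = 50, r = 84);


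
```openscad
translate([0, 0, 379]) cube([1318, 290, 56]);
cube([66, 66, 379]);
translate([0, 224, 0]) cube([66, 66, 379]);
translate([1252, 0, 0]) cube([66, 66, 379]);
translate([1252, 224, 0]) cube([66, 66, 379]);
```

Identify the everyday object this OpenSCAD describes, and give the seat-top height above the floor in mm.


A bench. The seat-top height is 435 mm.

A long slab on four corner posts — a bench. The slab sits at z = 379 with thickness 56, so the top is 379 + 56 = 435 mm.


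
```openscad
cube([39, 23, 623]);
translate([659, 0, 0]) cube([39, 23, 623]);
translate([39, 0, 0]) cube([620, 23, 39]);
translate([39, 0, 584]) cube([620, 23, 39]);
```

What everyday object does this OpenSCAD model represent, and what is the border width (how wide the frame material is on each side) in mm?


A picture frame. The border width is 39 mm.

Four thin pieces enclosing a rectangular opening — a picture frame. The two full-height stiles are 623 mm tall; the top rail sits at z = 584 and is 39 mm tall, so the border above the opening is 623 − 584 = 39 mm, matching the stile x-width.


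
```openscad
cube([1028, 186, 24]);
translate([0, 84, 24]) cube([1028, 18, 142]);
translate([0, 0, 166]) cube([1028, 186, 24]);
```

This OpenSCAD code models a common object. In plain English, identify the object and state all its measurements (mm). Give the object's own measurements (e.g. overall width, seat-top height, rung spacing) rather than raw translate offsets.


An I-beam lying along x, 1028 mm long. Overall section height 190 mm. Two flanges 186 mm wide (y) and 24 mm thick, one on the floor and one at the top; a web 18 mm thick runs between them, centred on the flange width.


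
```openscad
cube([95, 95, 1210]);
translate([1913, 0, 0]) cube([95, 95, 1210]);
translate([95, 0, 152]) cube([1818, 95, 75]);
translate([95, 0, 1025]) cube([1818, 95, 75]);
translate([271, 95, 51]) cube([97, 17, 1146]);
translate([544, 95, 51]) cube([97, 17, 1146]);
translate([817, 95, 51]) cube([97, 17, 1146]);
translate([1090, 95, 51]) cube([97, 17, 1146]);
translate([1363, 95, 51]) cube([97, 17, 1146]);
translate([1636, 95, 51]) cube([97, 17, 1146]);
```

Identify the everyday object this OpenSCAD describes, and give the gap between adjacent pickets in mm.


A fence section. The picket gap is 176 mm.

Two posts, two rails, 6 pickets — a fence section. Span 1818 mm holds 6 pickets of 97 mm with 7 equal gaps: ⌊(1818 − 6·97) / 7⌋ = 176 mm.


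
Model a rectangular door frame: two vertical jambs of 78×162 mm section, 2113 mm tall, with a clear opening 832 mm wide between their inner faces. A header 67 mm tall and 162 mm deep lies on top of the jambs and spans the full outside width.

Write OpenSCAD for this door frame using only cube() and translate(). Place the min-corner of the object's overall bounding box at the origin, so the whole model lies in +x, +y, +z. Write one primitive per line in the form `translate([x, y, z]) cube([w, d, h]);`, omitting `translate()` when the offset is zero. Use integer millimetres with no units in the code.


cube([78, 162, 2113]);
translate([910, 0, 0]) cube([78, 162, 2113]);
translate([0, 0, 2113]) cube([988, 162, 67]);


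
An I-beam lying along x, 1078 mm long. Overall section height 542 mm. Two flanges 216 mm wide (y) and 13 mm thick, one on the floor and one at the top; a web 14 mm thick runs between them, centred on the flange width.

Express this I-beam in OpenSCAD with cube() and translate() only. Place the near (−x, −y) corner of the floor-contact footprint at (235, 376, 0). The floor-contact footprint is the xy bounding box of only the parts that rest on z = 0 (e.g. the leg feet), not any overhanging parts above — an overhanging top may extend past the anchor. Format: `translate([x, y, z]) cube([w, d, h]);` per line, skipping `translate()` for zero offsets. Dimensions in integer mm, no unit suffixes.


translate([235, 376, 0]) cube([1078, 216, 13]);
translate([235, 477, 13]) cube([1078, 14, 516]);
translate([235, 376, 529]) cube([1078, 216, 13]);


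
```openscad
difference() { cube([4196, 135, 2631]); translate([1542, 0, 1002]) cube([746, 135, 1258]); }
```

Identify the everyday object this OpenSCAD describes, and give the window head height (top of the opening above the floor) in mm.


A wall with a window opening. The window head height is 2260 mm.

A wall with a rectangular opening subtracted — a window. Sill at z = 1002, opening 1258 mm tall, so the head is at 1002 + 1258 = 2260 mm.


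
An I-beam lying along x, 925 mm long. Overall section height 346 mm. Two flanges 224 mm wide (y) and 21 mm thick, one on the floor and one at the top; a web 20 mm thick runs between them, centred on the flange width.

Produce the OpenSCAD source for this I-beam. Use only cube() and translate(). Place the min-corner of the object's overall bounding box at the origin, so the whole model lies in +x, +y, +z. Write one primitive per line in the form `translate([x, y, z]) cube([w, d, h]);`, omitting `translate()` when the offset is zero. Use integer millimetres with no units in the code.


cube([925, 224, 21]);
translate([0, 102, 21]) cube([925, 20, 304]);
translate([0, 0, 325]) cube([925, 224, 21]);


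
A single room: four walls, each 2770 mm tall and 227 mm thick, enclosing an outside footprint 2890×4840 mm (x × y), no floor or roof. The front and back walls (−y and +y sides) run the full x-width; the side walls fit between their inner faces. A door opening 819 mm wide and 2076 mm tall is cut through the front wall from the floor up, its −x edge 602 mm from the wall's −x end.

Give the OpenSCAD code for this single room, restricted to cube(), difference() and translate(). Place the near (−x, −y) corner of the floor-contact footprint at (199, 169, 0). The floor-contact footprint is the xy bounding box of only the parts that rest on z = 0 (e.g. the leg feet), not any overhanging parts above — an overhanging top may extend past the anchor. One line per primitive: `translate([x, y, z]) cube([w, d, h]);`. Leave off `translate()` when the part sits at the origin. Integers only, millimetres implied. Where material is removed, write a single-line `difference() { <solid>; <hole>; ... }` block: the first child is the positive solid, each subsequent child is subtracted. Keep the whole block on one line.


difference() { translate([199, 169, 0]) cube([2890, 227, 2770]); translate([801, 169, 0]) cube([819, 227, 2076]); }
translate([199, 4782, 0]) cube([2890, 227, 2770]);
translate([199, 396, 0]) cube([227, 4386, 2770]);
translate([2862, 396, 0]) cube([227, 4386, 2770]);


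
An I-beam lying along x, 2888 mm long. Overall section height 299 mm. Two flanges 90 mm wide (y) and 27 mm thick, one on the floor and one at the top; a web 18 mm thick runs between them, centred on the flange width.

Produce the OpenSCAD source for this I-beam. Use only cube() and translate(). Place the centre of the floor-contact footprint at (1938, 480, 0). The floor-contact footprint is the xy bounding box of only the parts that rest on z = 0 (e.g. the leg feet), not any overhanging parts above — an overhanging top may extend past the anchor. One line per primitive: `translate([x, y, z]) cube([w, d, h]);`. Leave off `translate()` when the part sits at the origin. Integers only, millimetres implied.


translate([494, 435, 0]) cube([2888, 90, 27]);
translate([494, 471, 27]) cube([2888, 18, 245]);
translate([494, 435, 272]) cube([2888, 90, 27]);


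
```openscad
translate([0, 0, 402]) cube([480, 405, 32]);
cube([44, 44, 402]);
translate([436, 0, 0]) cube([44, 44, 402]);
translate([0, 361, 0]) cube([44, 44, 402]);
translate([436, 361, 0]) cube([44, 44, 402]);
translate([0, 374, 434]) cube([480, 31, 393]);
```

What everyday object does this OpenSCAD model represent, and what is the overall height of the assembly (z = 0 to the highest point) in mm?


A chair. The overall height is 827 mm.

A slab on four corner posts with a tall panel at the back — a chair. The seat slab sits at z = 402 with thickness 32, and the 393 mm backrest starts at the seat top, so the overall height is 402 + 32 + 393 = 827 mm.


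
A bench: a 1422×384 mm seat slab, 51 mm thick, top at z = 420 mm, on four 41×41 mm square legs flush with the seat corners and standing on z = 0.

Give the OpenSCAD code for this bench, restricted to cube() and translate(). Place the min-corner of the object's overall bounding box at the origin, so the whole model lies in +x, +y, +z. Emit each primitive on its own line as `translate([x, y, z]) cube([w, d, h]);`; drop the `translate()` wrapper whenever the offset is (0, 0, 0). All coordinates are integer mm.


translate([0, 0, 369]) cube([1422, 384, 51]);
cube([41, 41, 369]);
translate([0, 343, 0]) cube([41, 41, 369]);
translate([1381, 0, 0]) cube([41, 41, 369]);
translate([1381, 343, 0]) cube([41, 41, 369]);


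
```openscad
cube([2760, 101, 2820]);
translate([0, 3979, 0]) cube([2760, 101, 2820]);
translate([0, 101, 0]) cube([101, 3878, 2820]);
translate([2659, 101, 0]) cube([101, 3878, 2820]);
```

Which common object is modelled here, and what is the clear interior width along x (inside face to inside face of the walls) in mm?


A house (or room) frame. The interior width is 2558 mm.

Four 2820 mm walls enclosing a rectangle with no floor or roof — a room or house frame. Outside width is 2760 mm and wall thickness is 101 mm, so the interior width is 2760 − 2 × 101 = 2558 mm.


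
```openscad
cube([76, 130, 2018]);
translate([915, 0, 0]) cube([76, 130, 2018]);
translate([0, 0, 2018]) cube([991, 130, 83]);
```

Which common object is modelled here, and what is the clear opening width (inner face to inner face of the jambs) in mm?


A door frame. The clear opening width is 839 mm.

Two 2018 mm tall posts with a header on top — a door frame. The left jamb is 76 mm wide at x = 0; the right jamb starts at x = 915. The clear opening is 915 − 76 = 839 mm.


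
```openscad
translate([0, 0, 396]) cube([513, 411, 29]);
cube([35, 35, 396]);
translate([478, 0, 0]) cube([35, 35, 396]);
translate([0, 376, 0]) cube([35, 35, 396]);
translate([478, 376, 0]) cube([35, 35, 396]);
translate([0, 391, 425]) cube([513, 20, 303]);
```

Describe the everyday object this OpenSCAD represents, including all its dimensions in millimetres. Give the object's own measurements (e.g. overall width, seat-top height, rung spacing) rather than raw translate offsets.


A chair. The seat is a 513×411×29 mm slab with its top at z = 425 mm, on four 35×35 mm corner legs (flush with the seat edges, standing on z = 0). A flat backrest 20 mm thick, 303 mm tall, spans the full seat width and rises from the seat top along its +y edge, rear face flush with the rear of the seat.


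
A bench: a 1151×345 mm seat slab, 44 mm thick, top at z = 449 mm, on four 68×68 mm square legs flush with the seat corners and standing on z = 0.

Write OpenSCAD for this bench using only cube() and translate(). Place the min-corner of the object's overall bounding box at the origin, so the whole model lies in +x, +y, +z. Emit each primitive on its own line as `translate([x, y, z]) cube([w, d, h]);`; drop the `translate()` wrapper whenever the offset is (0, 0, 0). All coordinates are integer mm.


translate([0, 0, 405]) cube([1151, 345, 44]);
cube([68, 68, 405]);
translate([0, 277, 0]) cube([68, 68, 405]);
translate([1083, 0, 0]) cube([68, 68, 405]);
translate([1083, 277, 0]) cube([68, 68, 405]);


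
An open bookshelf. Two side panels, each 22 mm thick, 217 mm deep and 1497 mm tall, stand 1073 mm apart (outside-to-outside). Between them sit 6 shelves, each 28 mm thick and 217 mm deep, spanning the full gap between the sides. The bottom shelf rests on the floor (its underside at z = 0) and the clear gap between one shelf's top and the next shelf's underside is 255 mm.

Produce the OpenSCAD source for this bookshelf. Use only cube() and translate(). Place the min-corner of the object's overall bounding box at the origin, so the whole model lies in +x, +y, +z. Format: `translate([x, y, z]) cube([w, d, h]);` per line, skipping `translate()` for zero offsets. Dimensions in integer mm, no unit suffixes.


cube([22, 217, 1497]);
translate([1051, 0, 0]) cube([22, 217, 1497]);
translate([22, 0, 0]) cube([1029, 217, 28]);
translate([22, 0, 283]) cube([1029, 217, 28]);
translate([22, 0, 566]) cube([1029, 217, 28]);
translate([22, 0, 849]) cube([1029, 217, 28]);
translate([22, 0, 1132]) cube([1029, 217, 28]);
translate([22, 0, 1415]) cube([1029, 217, 28]);


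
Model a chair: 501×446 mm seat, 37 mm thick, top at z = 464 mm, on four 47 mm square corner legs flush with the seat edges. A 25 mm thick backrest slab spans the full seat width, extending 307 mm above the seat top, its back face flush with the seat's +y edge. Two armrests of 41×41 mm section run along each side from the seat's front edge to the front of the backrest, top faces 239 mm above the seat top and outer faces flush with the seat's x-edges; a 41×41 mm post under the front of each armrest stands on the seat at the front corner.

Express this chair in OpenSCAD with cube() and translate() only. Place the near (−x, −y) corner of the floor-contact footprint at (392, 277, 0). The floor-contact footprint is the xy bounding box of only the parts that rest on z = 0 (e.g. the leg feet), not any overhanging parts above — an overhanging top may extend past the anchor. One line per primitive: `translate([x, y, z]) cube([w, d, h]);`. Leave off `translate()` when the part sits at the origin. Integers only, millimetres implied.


// leg_h = 464 - 37 = 427
// arm post h = 239 - 41 = 198
translate([392, 277, 427]) cube([501, 446, 37]);
translate([392, 277, 0]) cube([47, 47, 427]);
translate([846, 277, 0]) cube([47, 47, 427]);
translate([392, 676, 0]) cube([47, 47, 427]);
translate([846, 676, 0]) cube([47, 47, 427]);
translate([392, 698, 464]) cube([501, 25, 307]);
translate([392, 277, 662]) cube([41, 421, 41]);
translate([852, 277, 662]) cube([41, 421, 41]);
translate([392, 277, 464]) cube([41, 41, 198]);
translate([852, 277, 464]) cube([41, 41, 198]);


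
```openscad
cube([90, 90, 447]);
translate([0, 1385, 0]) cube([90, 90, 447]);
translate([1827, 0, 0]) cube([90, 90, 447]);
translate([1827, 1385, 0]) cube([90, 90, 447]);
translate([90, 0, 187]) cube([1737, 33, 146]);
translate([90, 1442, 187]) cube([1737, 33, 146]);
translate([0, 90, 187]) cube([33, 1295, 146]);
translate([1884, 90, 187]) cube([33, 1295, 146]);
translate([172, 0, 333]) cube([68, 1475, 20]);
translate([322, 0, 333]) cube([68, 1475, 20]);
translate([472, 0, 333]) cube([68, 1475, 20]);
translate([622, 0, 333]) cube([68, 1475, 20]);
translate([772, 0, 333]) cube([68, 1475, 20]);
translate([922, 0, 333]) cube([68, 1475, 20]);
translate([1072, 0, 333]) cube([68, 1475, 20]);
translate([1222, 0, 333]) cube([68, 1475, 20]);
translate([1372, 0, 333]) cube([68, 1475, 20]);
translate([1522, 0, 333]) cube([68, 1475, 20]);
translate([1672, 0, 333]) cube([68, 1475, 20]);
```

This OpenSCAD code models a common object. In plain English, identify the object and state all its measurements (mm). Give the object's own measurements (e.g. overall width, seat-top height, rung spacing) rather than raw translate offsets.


A bed frame 1917 mm long (x) by 1475 mm wide (y). Four 90×90 mm corner posts, 447 mm tall, at the corners of the footprint. Four rails of 33 mm thickness and 146 mm height run between adjacent posts with their undersides at z = 187 mm, their outer faces flush with the outside of the frame (the two x-running rails run between the posts' inner faces; the two y-running rails run between the posts' inner faces). 11 slats, each 68 mm wide (x) and 20 mm thick, lie across the top of the two x-running rails, running the full 1475 mm width of the frame in y; along x they sit between the end posts with a 82 mm gap after the −x posts and between neighbouring slats, leaving 87 mm before the +x posts.


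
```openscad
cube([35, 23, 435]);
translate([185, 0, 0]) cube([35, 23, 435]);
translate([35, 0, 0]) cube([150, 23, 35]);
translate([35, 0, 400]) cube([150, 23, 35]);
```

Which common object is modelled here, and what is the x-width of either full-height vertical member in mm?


A picture frame. The border width is 35 mm.

Four thin pieces enclosing a rectangular opening — a picture frame. The two full-height stiles are 435 mm tall; the top rail sits at z = 400 and is 35 mm tall, so the border above the opening is 435 − 400 = 35 mm, matching the stile x-width.


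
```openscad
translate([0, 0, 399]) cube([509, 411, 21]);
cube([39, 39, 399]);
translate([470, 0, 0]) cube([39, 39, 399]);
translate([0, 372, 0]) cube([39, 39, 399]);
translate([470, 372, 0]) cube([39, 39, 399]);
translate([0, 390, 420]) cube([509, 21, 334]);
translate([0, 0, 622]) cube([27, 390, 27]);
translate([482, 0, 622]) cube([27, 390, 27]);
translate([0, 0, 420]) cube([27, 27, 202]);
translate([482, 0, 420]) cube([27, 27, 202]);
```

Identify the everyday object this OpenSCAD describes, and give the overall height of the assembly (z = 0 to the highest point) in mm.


A chair. The overall height is 754 mm.

A slab on four corner posts with a tall panel at the back — a chair. The seat slab sits at z = 399 with thickness 21, and the 334 mm backrest starts at the seat top, so the overall height is 399 + 21 + 334 = 754 mm.


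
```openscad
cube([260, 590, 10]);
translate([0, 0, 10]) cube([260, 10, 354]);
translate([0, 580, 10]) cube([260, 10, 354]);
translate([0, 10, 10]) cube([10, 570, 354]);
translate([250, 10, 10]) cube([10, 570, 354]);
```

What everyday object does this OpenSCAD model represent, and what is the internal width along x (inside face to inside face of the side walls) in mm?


An open box. The internal width is 240 mm.

A 260×590 base slab with four walls standing on it — an open box. The base is 260 mm wide and the walls are 10 mm thick, so the internal width is 260 − 2 × 10 = 240 mm.


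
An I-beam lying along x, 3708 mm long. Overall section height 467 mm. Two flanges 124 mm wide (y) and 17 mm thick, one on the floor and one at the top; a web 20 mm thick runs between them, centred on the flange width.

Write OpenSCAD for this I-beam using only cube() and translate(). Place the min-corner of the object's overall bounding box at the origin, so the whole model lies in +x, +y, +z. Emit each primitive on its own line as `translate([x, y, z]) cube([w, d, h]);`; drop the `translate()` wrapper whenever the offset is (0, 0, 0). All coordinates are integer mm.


cube([3708, 124, 17]);
translate([0, 52, 17]) cube([3708, 20, 433]);
translate([0, 0, 450]) cube([3708, 124, 17]);


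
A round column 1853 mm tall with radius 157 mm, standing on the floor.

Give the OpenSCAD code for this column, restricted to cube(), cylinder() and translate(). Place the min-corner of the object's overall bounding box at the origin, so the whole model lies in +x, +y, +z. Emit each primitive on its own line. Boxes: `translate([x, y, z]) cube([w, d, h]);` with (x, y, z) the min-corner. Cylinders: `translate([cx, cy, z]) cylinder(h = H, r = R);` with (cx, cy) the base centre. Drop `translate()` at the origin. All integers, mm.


translate([157, 157, 0]) cylinder(h = 1853, r = 157);


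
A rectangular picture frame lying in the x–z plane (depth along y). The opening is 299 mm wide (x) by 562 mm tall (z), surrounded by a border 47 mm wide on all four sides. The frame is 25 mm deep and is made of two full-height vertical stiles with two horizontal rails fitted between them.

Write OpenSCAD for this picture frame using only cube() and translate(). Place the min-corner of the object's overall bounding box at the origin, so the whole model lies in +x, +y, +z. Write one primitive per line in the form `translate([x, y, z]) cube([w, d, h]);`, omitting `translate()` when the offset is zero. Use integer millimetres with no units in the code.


cube([47, 25, 656]);
translate([346, 0, 0]) cube([47, 25, 656]);
translate([47, 0, 0]) cube([299, 25, 47]);
translate([47, 0, 609]) cube([299, 25, 47]);


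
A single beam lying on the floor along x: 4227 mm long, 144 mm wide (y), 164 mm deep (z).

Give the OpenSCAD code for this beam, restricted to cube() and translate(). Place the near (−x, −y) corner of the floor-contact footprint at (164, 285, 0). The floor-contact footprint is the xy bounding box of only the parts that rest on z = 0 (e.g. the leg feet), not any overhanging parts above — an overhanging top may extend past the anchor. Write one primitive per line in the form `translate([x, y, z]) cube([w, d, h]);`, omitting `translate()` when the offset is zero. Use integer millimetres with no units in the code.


translate([164, 285, 0]) cube([4227, 144, 164]);


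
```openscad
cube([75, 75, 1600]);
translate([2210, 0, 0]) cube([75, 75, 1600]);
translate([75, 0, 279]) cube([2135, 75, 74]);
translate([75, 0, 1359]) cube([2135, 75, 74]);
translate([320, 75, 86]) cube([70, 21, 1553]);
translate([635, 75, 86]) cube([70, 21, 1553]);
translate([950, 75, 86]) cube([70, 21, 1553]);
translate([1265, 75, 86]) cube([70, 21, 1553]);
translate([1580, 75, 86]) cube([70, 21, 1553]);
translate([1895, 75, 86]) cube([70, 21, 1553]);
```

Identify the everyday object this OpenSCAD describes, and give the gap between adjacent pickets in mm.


A fence section. The picket gap is 245 mm.

Two posts, two rails, 6 pickets — a fence section. Span 2135 mm holds 6 pickets of 70 mm with 7 equal gaps: ⌊(2135 − 6·70) / 7⌋ = 245 mm.


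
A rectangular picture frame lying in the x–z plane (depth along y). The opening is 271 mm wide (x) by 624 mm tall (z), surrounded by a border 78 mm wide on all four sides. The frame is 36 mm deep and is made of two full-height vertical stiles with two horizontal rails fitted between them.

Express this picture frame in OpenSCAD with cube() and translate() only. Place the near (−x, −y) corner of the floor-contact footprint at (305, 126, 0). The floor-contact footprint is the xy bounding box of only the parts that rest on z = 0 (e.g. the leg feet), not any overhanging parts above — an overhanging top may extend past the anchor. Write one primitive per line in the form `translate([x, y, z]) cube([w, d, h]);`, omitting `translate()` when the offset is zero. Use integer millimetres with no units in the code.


translate([305, 126, 0]) cube([78, 36, 780]);
translate([654, 126, 0]) cube([78, 36, 780]);
translate([383, 126, 0]) cube([271, 36, 78]);
translate([383, 126, 702]) cube([271, 36, 78]);


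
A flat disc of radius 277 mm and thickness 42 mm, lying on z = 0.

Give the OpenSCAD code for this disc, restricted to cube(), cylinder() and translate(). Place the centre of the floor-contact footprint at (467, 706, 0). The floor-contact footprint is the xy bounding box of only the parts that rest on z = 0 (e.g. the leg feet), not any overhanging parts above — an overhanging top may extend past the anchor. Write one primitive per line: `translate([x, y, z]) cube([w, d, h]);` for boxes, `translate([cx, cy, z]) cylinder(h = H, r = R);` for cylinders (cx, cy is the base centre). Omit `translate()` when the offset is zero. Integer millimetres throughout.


translate([467, 706, 0]) cylinder(h = 42, r = 277);


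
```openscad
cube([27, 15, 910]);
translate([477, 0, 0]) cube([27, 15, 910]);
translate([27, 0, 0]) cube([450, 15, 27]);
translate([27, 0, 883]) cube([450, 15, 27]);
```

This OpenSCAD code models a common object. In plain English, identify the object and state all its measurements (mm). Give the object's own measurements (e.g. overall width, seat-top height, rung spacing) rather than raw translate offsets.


A rectangular picture frame lying in the x–z plane (depth along y). The opening is 450 mm wide (x) by 856 mm tall (z), surrounded by a border 27 mm wide on all four sides. The frame is 15 mm deep and is made of two full-height vertical stiles with two horizontal rails fitted between them.


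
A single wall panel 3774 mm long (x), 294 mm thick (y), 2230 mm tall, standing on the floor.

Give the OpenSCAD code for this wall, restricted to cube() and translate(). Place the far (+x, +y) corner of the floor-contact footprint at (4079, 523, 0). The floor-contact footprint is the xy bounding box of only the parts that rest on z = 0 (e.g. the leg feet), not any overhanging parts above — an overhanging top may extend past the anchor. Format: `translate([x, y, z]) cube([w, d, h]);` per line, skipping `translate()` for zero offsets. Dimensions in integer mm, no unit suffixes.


translate([305, 229, 0]) cube([3774, 294, 2230]);


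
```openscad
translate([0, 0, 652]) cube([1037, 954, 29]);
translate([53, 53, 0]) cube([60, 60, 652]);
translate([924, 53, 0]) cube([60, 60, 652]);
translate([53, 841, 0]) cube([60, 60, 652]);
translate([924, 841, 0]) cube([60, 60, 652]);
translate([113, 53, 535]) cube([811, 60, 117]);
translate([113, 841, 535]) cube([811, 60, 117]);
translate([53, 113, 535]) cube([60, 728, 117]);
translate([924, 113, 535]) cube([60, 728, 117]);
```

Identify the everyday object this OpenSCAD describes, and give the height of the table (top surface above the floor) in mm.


A table. The table height is 681 mm.

A 1037×954×29 slab sits at z = 652 on four 60 mm square posts — a table. The top surface is at 652 + 29 = 681 mm.


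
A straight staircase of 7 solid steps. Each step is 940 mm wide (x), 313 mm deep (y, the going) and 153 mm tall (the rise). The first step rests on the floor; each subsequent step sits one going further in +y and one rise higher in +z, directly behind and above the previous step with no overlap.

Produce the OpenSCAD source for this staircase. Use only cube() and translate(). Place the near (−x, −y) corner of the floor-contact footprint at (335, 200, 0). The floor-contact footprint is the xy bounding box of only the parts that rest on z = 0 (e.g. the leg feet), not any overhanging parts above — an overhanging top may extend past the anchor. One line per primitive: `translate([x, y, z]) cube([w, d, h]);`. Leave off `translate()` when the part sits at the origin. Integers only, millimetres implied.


translate([335, 200, 0]) cube([940, 313, 153]);
translate([335, 513, 153]) cube([940, 313, 153]);
translate([335, 826, 306]) cube([940, 313, 153]);
translate([335, 1139, 459]) cube([940, 313, 153]);
translate([335, 1452, 612]) cube([940, 313, 153]);
translate([335, 1765, 765]) cube([940, 313, 153]);
translate([335, 2078, 918]) cube([940, 313, 153]);


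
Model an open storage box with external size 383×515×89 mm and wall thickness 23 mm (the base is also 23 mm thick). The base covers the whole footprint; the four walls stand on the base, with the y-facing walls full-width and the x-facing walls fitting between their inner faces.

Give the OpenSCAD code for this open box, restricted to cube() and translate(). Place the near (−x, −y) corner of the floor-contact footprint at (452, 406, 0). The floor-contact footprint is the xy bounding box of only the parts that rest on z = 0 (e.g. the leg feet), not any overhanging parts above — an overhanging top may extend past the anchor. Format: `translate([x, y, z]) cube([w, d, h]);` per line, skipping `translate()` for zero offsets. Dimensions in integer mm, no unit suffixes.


translate([452, 406, 0]) cube([383, 515, 23]);
translate([452, 406, 23]) cube([383, 23, 66]);
translate([452, 898, 23]) cube([383, 23, 66]);
translate([452, 429, 23]) cube([23, 469, 66]);
translate([812, 429, 23]) cube([23, 469, 66]);


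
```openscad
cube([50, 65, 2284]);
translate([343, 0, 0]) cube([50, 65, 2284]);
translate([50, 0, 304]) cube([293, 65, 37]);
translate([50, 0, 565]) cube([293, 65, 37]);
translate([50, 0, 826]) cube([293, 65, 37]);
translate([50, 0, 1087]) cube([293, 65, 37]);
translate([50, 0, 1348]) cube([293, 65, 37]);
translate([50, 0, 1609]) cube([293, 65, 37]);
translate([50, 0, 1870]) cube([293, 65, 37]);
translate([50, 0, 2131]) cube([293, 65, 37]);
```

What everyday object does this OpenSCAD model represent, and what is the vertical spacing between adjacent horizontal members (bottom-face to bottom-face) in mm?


A ladder. The rung spacing is 261 mm.

Two tall 50×65 posts with 8 short bars between them — a ladder. Adjacent rungs sit at z = 304 and z = 565, so the spacing is 565 − 304 = 261 mm.


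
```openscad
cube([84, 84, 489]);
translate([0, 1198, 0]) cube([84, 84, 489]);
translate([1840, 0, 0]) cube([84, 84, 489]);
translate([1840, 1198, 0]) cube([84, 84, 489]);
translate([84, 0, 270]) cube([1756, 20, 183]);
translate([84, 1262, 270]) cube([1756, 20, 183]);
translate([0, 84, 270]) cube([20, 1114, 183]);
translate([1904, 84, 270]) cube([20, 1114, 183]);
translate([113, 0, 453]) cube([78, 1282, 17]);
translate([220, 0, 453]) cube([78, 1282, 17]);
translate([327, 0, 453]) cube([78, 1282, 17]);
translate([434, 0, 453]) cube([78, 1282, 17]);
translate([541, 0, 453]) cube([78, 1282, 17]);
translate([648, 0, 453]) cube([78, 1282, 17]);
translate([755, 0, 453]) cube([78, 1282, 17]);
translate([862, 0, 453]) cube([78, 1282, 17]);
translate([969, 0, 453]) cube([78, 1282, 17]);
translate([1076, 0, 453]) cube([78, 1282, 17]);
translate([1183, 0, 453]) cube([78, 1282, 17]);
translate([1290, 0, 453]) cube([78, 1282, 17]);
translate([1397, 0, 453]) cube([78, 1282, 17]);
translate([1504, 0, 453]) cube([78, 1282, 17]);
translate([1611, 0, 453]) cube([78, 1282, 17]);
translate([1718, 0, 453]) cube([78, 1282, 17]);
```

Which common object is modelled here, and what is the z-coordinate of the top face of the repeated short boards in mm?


A bed frame. The slat-top height is 470 mm.

Four posts, four rails, and a row of slats — a bed frame. Slats sit on the rails at z = 270 + 183 = 453; with slat thickness 17, the top is 470 mm.


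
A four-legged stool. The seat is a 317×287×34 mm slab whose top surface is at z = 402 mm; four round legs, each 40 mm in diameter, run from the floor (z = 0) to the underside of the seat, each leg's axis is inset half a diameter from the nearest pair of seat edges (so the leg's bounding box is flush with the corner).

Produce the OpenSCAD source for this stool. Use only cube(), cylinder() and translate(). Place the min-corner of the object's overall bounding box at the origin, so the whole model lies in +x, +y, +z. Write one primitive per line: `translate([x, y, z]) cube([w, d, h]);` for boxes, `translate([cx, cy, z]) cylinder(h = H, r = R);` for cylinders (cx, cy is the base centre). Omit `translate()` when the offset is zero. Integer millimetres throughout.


translate([0, 0, 368]) cube([317, 287, 34]);
translate([20, 20, 0]) cylinder(h = 368, r = 20);
translate([297, 20, 0]) cylinder(h = 368, r = 20);
translate([20, 267, 0]) cylinder(h = 368, r = 20);
translate([297, 267, 0]) cylinder(h = 368, r = 20);


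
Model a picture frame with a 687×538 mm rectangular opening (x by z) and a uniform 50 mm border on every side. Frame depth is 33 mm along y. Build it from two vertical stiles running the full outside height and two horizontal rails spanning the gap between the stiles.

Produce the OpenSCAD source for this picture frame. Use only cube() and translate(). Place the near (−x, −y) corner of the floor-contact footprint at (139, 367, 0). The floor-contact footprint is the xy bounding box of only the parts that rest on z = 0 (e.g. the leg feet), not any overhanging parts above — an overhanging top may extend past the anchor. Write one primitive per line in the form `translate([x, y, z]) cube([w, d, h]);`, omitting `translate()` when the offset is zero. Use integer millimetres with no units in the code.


translate([139, 367, 0]) cube([50, 33, 638]);
translate([876, 367, 0]) cube([50, 33, 638]);
translate([189, 367, 0]) cube([687, 33, 50]);
translate([189, 367, 588]) cube([687, 33, 50]);


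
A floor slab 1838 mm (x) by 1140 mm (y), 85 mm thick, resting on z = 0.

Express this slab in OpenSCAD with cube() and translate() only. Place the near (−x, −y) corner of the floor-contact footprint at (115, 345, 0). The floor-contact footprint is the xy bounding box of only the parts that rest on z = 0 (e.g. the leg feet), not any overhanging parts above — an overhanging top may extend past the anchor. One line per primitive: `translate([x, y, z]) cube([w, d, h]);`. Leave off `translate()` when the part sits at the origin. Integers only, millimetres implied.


translate([115, 345, 0]) cube([1838, 1140, 85]);


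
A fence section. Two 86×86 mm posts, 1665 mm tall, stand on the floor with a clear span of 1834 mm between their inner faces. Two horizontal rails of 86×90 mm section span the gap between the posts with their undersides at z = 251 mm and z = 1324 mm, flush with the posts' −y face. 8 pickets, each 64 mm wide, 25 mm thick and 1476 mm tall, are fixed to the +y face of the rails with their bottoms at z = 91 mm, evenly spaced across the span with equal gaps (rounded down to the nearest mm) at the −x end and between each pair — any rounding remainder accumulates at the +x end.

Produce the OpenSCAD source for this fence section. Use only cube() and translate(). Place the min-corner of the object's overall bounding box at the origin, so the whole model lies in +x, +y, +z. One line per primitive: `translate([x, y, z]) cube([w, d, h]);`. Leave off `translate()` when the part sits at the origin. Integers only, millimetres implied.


cube([86, 86, 1665]);
translate([1920, 0, 0]) cube([86, 86, 1665]);
translate([86, 0, 251]) cube([1834, 86, 90]);
translate([86, 0, 1324]) cube([1834, 86, 90]);
translate([232, 86, 91]) cube([64, 25, 1476]);
translate([442, 86, 91]) cube([64, 25, 1476]);
translate([652, 86, 91]) cube([64, 25, 1476]);
translate([862, 86, 91]) cube([64, 25, 1476]);
translate([1072, 86, 91]) cube([64, 25, 1476]);
translate([1282, 86, 91]) cube([64, 25, 1476]);
translate([1492, 86, 91]) cube([64, 25, 1476]);
translate([1702, 86, 91]) cube([64, 25, 1476]);


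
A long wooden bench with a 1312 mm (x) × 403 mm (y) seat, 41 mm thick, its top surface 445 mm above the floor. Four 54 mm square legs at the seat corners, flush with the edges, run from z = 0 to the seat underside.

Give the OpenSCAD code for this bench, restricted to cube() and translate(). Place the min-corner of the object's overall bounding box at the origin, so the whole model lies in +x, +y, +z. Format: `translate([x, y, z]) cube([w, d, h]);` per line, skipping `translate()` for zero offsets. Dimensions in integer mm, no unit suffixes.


translate([0, 0, 404]) cube([1312, 403, 41]);
cube([54, 54, 404]);
translate([0, 349, 0]) cube([54, 54, 404]);
translate([1258, 0, 0]) cube([54, 54, 404]);
translate([1258, 349, 0]) cube([54, 54, 404]);


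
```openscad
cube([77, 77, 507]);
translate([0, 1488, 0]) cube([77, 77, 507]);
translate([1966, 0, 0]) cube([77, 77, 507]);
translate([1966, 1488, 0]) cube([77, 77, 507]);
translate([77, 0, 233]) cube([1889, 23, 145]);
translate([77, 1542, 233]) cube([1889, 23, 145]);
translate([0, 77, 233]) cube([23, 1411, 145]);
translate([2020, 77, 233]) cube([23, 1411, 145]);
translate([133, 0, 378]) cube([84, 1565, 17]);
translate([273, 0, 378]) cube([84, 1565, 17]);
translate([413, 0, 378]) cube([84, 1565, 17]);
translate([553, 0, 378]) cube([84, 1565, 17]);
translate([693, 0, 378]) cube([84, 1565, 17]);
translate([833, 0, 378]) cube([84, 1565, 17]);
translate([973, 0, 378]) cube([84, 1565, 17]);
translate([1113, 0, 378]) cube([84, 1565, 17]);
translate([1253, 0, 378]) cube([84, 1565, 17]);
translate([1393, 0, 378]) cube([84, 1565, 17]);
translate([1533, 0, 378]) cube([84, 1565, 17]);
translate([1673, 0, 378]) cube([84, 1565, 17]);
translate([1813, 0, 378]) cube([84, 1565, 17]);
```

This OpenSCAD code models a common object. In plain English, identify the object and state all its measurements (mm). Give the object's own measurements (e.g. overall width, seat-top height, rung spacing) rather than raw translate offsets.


A bed frame 2043 mm long (x) by 1565 mm wide (y). Four 77×77 mm corner posts, 507 mm tall, at the corners of the footprint. Four rails of 23 mm thickness and 145 mm height run between adjacent posts with their undersides at z = 233 mm, their outer faces flush with the outside of the frame (the two x-running rails run between the posts' inner faces; the two y-running rails run between the posts' inner faces). 13 slats, each 84 mm wide (x) and 17 mm thick, lie across the top of the two x-running rails, running the full 1565 mm width of the frame in y; along x they sit between the end posts with a 56 mm gap after the −x posts and between neighbouring slats, leaving 69 mm before the +x posts.


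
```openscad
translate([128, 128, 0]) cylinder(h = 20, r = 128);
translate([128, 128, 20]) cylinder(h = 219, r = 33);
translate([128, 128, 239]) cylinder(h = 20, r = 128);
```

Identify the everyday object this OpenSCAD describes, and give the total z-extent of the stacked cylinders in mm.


A spool. The overall height is 259 mm.

Three coaxial cylinders, large–small–large — a spool. Two 20 mm flanges and a 219 mm core give 20 + 219 + 20 = 259 mm.
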